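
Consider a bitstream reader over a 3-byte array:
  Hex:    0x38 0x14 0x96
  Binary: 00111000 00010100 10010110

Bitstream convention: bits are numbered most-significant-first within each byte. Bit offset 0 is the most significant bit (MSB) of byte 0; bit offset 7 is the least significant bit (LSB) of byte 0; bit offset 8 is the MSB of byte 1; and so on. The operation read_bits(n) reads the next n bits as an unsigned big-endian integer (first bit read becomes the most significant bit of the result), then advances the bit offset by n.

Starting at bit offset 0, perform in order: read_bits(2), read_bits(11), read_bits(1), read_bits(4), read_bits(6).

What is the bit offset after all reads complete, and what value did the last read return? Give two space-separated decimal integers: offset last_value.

Answer: 24 22

Derivation:
Read 1: bits[0:2] width=2 -> value=0 (bin 00); offset now 2 = byte 0 bit 2; 22 bits remain
Read 2: bits[2:13] width=11 -> value=1794 (bin 11100000010); offset now 13 = byte 1 bit 5; 11 bits remain
Read 3: bits[13:14] width=1 -> value=1 (bin 1); offset now 14 = byte 1 bit 6; 10 bits remain
Read 4: bits[14:18] width=4 -> value=2 (bin 0010); offset now 18 = byte 2 bit 2; 6 bits remain
Read 5: bits[18:24] width=6 -> value=22 (bin 010110); offset now 24 = byte 3 bit 0; 0 bits remain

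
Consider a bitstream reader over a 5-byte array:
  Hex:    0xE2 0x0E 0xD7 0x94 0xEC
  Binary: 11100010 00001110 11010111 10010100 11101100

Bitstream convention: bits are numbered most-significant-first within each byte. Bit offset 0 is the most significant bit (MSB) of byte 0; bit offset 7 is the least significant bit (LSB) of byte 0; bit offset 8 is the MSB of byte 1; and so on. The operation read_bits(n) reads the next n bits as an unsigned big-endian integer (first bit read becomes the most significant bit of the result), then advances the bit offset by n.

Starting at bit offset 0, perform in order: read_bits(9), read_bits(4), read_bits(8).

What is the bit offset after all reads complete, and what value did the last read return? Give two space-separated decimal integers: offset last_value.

Answer: 21 218

Derivation:
Read 1: bits[0:9] width=9 -> value=452 (bin 111000100); offset now 9 = byte 1 bit 1; 31 bits remain
Read 2: bits[9:13] width=4 -> value=1 (bin 0001); offset now 13 = byte 1 bit 5; 27 bits remain
Read 3: bits[13:21] width=8 -> value=218 (bin 11011010); offset now 21 = byte 2 bit 5; 19 bits remain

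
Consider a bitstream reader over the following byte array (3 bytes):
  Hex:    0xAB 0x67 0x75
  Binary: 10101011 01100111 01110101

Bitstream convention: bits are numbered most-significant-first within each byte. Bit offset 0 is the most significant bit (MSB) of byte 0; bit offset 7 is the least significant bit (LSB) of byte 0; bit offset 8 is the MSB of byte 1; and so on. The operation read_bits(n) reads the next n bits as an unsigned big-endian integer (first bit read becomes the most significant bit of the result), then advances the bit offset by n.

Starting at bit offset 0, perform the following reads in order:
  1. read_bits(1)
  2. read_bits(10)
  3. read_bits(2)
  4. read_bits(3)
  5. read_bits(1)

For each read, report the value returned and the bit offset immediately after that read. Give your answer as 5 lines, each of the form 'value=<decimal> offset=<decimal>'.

Read 1: bits[0:1] width=1 -> value=1 (bin 1); offset now 1 = byte 0 bit 1; 23 bits remain
Read 2: bits[1:11] width=10 -> value=347 (bin 0101011011); offset now 11 = byte 1 bit 3; 13 bits remain
Read 3: bits[11:13] width=2 -> value=0 (bin 00); offset now 13 = byte 1 bit 5; 11 bits remain
Read 4: bits[13:16] width=3 -> value=7 (bin 111); offset now 16 = byte 2 bit 0; 8 bits remain
Read 5: bits[16:17] width=1 -> value=0 (bin 0); offset now 17 = byte 2 bit 1; 7 bits remain

Answer: value=1 offset=1
value=347 offset=11
value=0 offset=13
value=7 offset=16
value=0 offset=17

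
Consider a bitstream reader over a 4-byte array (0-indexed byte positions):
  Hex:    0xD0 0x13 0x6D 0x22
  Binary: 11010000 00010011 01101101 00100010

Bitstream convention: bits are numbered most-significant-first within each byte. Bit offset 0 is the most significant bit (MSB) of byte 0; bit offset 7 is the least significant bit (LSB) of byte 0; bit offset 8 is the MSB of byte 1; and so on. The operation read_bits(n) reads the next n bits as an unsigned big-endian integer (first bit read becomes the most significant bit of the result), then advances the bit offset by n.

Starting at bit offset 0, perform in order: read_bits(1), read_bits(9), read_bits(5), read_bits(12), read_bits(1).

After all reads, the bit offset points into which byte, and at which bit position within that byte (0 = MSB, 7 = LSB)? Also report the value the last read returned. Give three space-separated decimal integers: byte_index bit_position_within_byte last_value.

Answer: 3 4 0

Derivation:
Read 1: bits[0:1] width=1 -> value=1 (bin 1); offset now 1 = byte 0 bit 1; 31 bits remain
Read 2: bits[1:10] width=9 -> value=320 (bin 101000000); offset now 10 = byte 1 bit 2; 22 bits remain
Read 3: bits[10:15] width=5 -> value=9 (bin 01001); offset now 15 = byte 1 bit 7; 17 bits remain
Read 4: bits[15:27] width=12 -> value=2921 (bin 101101101001); offset now 27 = byte 3 bit 3; 5 bits remain
Read 5: bits[27:28] width=1 -> value=0 (bin 0); offset now 28 = byte 3 bit 4; 4 bits remain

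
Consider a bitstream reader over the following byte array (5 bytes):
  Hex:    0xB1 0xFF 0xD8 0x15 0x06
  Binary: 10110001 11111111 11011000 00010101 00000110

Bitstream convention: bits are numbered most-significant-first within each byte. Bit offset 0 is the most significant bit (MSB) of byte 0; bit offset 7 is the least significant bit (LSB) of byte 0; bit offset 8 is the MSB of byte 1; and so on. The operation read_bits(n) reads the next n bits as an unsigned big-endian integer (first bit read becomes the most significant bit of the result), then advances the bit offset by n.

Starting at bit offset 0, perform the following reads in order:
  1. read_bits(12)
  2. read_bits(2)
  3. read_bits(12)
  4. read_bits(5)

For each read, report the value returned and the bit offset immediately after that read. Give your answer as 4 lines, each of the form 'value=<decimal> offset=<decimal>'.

Answer: value=2847 offset=12
value=3 offset=14
value=3936 offset=26
value=10 offset=31

Derivation:
Read 1: bits[0:12] width=12 -> value=2847 (bin 101100011111); offset now 12 = byte 1 bit 4; 28 bits remain
Read 2: bits[12:14] width=2 -> value=3 (bin 11); offset now 14 = byte 1 bit 6; 26 bits remain
Read 3: bits[14:26] width=12 -> value=3936 (bin 111101100000); offset now 26 = byte 3 bit 2; 14 bits remain
Read 4: bits[26:31] width=5 -> value=10 (bin 01010); offset now 31 = byte 3 bit 7; 9 bits remain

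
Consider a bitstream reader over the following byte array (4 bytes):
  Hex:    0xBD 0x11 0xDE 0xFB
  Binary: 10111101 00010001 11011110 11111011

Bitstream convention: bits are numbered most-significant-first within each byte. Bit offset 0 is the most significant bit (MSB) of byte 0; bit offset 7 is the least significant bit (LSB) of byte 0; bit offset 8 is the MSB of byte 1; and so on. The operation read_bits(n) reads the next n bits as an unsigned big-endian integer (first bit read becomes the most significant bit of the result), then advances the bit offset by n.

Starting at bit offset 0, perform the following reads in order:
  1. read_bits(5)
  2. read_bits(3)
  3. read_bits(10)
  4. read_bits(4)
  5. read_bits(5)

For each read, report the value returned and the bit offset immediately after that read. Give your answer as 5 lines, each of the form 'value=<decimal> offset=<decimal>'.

Read 1: bits[0:5] width=5 -> value=23 (bin 10111); offset now 5 = byte 0 bit 5; 27 bits remain
Read 2: bits[5:8] width=3 -> value=5 (bin 101); offset now 8 = byte 1 bit 0; 24 bits remain
Read 3: bits[8:18] width=10 -> value=71 (bin 0001000111); offset now 18 = byte 2 bit 2; 14 bits remain
Read 4: bits[18:22] width=4 -> value=7 (bin 0111); offset now 22 = byte 2 bit 6; 10 bits remain
Read 5: bits[22:27] width=5 -> value=23 (bin 10111); offset now 27 = byte 3 bit 3; 5 bits remain

Answer: value=23 offset=5
value=5 offset=8
value=71 offset=18
value=7 offset=22
value=23 offset=27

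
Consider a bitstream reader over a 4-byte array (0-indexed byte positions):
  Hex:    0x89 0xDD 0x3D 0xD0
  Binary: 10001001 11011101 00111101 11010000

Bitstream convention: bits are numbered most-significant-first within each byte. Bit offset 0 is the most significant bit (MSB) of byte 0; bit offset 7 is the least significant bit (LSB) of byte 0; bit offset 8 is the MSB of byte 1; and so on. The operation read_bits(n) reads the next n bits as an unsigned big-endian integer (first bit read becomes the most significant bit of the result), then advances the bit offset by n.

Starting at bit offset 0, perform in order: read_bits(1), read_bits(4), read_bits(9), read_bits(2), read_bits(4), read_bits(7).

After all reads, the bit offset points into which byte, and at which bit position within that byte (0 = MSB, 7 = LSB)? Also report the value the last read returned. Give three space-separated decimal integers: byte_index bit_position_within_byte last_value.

Answer: 3 3 110

Derivation:
Read 1: bits[0:1] width=1 -> value=1 (bin 1); offset now 1 = byte 0 bit 1; 31 bits remain
Read 2: bits[1:5] width=4 -> value=1 (bin 0001); offset now 5 = byte 0 bit 5; 27 bits remain
Read 3: bits[5:14] width=9 -> value=119 (bin 001110111); offset now 14 = byte 1 bit 6; 18 bits remain
Read 4: bits[14:16] width=2 -> value=1 (bin 01); offset now 16 = byte 2 bit 0; 16 bits remain
Read 5: bits[16:20] width=4 -> value=3 (bin 0011); offset now 20 = byte 2 bit 4; 12 bits remain
Read 6: bits[20:27] width=7 -> value=110 (bin 1101110); offset now 27 = byte 3 bit 3; 5 bits remain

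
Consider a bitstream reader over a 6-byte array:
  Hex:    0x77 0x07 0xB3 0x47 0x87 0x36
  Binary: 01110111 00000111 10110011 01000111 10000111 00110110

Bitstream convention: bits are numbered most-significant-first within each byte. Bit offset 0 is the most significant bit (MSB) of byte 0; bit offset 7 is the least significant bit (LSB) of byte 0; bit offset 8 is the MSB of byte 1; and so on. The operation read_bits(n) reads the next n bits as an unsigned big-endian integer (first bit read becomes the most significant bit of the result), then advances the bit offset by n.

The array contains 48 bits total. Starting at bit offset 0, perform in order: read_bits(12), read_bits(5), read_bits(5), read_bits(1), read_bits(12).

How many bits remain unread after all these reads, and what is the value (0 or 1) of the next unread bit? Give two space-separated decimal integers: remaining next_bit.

Read 1: bits[0:12] width=12 -> value=1904 (bin 011101110000); offset now 12 = byte 1 bit 4; 36 bits remain
Read 2: bits[12:17] width=5 -> value=15 (bin 01111); offset now 17 = byte 2 bit 1; 31 bits remain
Read 3: bits[17:22] width=5 -> value=12 (bin 01100); offset now 22 = byte 2 bit 6; 26 bits remain
Read 4: bits[22:23] width=1 -> value=1 (bin 1); offset now 23 = byte 2 bit 7; 25 bits remain
Read 5: bits[23:35] width=12 -> value=2620 (bin 101000111100); offset now 35 = byte 4 bit 3; 13 bits remain

Answer: 13 0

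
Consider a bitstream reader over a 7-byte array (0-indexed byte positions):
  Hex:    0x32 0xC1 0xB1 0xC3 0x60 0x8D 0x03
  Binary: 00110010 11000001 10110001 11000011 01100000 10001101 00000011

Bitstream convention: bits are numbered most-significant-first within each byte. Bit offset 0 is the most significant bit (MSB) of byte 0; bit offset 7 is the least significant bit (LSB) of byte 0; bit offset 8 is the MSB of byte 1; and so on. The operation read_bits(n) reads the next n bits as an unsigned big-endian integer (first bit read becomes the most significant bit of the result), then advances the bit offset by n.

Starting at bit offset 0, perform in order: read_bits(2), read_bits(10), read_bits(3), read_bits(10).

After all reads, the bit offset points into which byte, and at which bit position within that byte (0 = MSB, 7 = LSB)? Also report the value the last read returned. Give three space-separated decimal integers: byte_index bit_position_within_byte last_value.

Answer: 3 1 867

Derivation:
Read 1: bits[0:2] width=2 -> value=0 (bin 00); offset now 2 = byte 0 bit 2; 54 bits remain
Read 2: bits[2:12] width=10 -> value=812 (bin 1100101100); offset now 12 = byte 1 bit 4; 44 bits remain
Read 3: bits[12:15] width=3 -> value=0 (bin 000); offset now 15 = byte 1 bit 7; 41 bits remain
Read 4: bits[15:25] width=10 -> value=867 (bin 1101100011); offset now 25 = byte 3 bit 1; 31 bits remain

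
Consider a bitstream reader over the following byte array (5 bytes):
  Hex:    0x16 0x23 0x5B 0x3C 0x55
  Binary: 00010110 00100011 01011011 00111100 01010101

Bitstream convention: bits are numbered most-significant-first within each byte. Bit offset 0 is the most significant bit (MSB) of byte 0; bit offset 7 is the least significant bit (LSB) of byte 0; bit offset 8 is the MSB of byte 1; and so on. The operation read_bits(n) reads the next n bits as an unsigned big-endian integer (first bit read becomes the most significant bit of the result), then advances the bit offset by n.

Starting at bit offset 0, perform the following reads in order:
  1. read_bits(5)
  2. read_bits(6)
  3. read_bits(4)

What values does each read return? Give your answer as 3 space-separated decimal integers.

Answer: 2 49 1

Derivation:
Read 1: bits[0:5] width=5 -> value=2 (bin 00010); offset now 5 = byte 0 bit 5; 35 bits remain
Read 2: bits[5:11] width=6 -> value=49 (bin 110001); offset now 11 = byte 1 bit 3; 29 bits remain
Read 3: bits[11:15] width=4 -> value=1 (bin 0001); offset now 15 = byte 1 bit 7; 25 bits remain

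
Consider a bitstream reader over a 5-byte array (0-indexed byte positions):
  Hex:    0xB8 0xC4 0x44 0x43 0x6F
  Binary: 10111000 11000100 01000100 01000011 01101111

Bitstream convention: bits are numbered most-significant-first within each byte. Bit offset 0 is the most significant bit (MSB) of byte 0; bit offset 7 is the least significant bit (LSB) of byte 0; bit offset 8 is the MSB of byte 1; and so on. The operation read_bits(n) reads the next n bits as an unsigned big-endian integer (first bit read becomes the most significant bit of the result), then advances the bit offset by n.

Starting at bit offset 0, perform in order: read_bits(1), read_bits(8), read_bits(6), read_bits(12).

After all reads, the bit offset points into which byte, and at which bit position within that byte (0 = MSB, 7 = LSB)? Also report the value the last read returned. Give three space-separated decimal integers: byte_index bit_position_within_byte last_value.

Answer: 3 3 546

Derivation:
Read 1: bits[0:1] width=1 -> value=1 (bin 1); offset now 1 = byte 0 bit 1; 39 bits remain
Read 2: bits[1:9] width=8 -> value=113 (bin 01110001); offset now 9 = byte 1 bit 1; 31 bits remain
Read 3: bits[9:15] width=6 -> value=34 (bin 100010); offset now 15 = byte 1 bit 7; 25 bits remain
Read 4: bits[15:27] width=12 -> value=546 (bin 001000100010); offset now 27 = byte 3 bit 3; 13 bits remain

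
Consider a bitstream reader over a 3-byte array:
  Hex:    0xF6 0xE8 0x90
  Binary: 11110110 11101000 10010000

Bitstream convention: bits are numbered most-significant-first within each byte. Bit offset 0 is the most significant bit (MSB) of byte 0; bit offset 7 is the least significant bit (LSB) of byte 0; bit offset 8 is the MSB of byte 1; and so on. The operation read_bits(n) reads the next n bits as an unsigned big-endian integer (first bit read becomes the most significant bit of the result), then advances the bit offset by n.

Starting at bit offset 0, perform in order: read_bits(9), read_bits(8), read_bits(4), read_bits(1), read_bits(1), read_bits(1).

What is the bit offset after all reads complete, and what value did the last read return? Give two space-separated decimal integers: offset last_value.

Answer: 24 0

Derivation:
Read 1: bits[0:9] width=9 -> value=493 (bin 111101101); offset now 9 = byte 1 bit 1; 15 bits remain
Read 2: bits[9:17] width=8 -> value=209 (bin 11010001); offset now 17 = byte 2 bit 1; 7 bits remain
Read 3: bits[17:21] width=4 -> value=2 (bin 0010); offset now 21 = byte 2 bit 5; 3 bits remain
Read 4: bits[21:22] width=1 -> value=0 (bin 0); offset now 22 = byte 2 bit 6; 2 bits remain
Read 5: bits[22:23] width=1 -> value=0 (bin 0); offset now 23 = byte 2 bit 7; 1 bits remain
Read 6: bits[23:24] width=1 -> value=0 (bin 0); offset now 24 = byte 3 bit 0; 0 bits remain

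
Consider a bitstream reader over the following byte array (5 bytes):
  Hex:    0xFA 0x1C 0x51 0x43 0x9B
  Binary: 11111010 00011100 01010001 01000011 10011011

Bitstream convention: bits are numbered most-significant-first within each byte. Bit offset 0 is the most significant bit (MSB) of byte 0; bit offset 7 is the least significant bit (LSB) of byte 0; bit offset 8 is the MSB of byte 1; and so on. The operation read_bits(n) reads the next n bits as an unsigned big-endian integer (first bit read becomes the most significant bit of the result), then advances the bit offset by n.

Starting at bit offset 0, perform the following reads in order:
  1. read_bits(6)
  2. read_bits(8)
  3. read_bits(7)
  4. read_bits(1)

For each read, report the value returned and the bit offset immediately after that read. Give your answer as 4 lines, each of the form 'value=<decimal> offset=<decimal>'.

Answer: value=62 offset=6
value=135 offset=14
value=10 offset=21
value=0 offset=22

Derivation:
Read 1: bits[0:6] width=6 -> value=62 (bin 111110); offset now 6 = byte 0 bit 6; 34 bits remain
Read 2: bits[6:14] width=8 -> value=135 (bin 10000111); offset now 14 = byte 1 bit 6; 26 bits remain
Read 3: bits[14:21] width=7 -> value=10 (bin 0001010); offset now 21 = byte 2 bit 5; 19 bits remain
Read 4: bits[21:22] width=1 -> value=0 (bin 0); offset now 22 = byte 2 bit 6; 18 bits remain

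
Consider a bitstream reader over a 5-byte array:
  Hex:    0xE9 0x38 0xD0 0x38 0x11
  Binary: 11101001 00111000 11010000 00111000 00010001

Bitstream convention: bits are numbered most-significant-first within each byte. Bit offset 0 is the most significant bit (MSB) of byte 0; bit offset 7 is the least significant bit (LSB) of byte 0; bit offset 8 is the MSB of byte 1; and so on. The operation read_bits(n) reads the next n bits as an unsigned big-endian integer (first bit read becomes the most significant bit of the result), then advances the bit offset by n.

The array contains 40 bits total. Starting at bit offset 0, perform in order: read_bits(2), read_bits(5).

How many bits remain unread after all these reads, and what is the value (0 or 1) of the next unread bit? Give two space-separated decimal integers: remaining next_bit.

Read 1: bits[0:2] width=2 -> value=3 (bin 11); offset now 2 = byte 0 bit 2; 38 bits remain
Read 2: bits[2:7] width=5 -> value=20 (bin 10100); offset now 7 = byte 0 bit 7; 33 bits remain

Answer: 33 1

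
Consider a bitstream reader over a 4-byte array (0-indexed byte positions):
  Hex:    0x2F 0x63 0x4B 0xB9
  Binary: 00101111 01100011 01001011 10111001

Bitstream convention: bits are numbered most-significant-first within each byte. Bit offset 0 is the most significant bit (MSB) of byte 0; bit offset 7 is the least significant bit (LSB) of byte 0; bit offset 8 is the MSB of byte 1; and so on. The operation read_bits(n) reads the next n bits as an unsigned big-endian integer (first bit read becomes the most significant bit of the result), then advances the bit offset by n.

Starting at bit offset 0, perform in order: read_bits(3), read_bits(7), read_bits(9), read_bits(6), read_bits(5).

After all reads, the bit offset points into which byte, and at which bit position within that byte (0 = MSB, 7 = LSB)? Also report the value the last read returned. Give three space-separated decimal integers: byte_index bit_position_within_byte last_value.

Read 1: bits[0:3] width=3 -> value=1 (bin 001); offset now 3 = byte 0 bit 3; 29 bits remain
Read 2: bits[3:10] width=7 -> value=61 (bin 0111101); offset now 10 = byte 1 bit 2; 22 bits remain
Read 3: bits[10:19] width=9 -> value=282 (bin 100011010); offset now 19 = byte 2 bit 3; 13 bits remain
Read 4: bits[19:25] width=6 -> value=23 (bin 010111); offset now 25 = byte 3 bit 1; 7 bits remain
Read 5: bits[25:30] width=5 -> value=14 (bin 01110); offset now 30 = byte 3 bit 6; 2 bits remain

Answer: 3 6 14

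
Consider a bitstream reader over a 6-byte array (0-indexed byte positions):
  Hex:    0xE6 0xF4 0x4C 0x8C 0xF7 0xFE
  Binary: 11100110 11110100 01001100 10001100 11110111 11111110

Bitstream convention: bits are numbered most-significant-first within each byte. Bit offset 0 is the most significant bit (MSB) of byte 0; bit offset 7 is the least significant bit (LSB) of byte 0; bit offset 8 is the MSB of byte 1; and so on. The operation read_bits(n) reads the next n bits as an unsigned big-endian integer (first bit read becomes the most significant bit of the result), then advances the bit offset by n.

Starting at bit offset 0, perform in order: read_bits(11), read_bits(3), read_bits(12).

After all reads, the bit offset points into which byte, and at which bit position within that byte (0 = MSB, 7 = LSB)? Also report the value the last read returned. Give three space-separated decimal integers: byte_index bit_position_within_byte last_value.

Answer: 3 2 306

Derivation:
Read 1: bits[0:11] width=11 -> value=1847 (bin 11100110111); offset now 11 = byte 1 bit 3; 37 bits remain
Read 2: bits[11:14] width=3 -> value=5 (bin 101); offset now 14 = byte 1 bit 6; 34 bits remain
Read 3: bits[14:26] width=12 -> value=306 (bin 000100110010); offset now 26 = byte 3 bit 2; 22 bits remain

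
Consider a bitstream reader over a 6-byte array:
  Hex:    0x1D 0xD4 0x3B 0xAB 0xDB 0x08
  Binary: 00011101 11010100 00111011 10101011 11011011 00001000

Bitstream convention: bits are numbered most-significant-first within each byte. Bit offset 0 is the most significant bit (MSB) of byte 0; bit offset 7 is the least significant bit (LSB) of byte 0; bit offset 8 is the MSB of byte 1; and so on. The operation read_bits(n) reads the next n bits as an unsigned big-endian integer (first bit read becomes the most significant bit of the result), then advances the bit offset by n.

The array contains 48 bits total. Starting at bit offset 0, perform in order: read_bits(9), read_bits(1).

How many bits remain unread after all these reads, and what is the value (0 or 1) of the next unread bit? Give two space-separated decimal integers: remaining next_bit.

Answer: 38 0

Derivation:
Read 1: bits[0:9] width=9 -> value=59 (bin 000111011); offset now 9 = byte 1 bit 1; 39 bits remain
Read 2: bits[9:10] width=1 -> value=1 (bin 1); offset now 10 = byte 1 bit 2; 38 bits remain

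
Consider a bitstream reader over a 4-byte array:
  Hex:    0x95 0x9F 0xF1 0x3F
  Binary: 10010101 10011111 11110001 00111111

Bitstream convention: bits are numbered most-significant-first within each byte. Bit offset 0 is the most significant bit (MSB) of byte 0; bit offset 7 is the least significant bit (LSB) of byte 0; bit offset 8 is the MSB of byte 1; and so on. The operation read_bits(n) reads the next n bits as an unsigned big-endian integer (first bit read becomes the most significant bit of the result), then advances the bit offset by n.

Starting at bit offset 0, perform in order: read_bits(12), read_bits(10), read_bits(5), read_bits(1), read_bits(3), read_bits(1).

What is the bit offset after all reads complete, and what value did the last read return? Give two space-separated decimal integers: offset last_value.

Answer: 32 1

Derivation:
Read 1: bits[0:12] width=12 -> value=2393 (bin 100101011001); offset now 12 = byte 1 bit 4; 20 bits remain
Read 2: bits[12:22] width=10 -> value=1020 (bin 1111111100); offset now 22 = byte 2 bit 6; 10 bits remain
Read 3: bits[22:27] width=5 -> value=9 (bin 01001); offset now 27 = byte 3 bit 3; 5 bits remain
Read 4: bits[27:28] width=1 -> value=1 (bin 1); offset now 28 = byte 3 bit 4; 4 bits remain
Read 5: bits[28:31] width=3 -> value=7 (bin 111); offset now 31 = byte 3 bit 7; 1 bits remain
Read 6: bits[31:32] width=1 -> value=1 (bin 1); offset now 32 = byte 4 bit 0; 0 bits remain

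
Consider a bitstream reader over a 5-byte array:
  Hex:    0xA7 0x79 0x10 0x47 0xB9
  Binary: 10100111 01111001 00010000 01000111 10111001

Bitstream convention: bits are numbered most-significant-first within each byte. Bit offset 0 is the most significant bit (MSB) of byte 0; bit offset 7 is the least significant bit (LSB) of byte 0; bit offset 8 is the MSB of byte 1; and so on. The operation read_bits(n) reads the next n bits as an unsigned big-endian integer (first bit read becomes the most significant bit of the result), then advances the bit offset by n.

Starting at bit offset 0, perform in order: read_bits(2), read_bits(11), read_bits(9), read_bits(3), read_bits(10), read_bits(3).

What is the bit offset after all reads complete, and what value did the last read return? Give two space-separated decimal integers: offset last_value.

Answer: 38 6

Derivation:
Read 1: bits[0:2] width=2 -> value=2 (bin 10); offset now 2 = byte 0 bit 2; 38 bits remain
Read 2: bits[2:13] width=11 -> value=1263 (bin 10011101111); offset now 13 = byte 1 bit 5; 27 bits remain
Read 3: bits[13:22] width=9 -> value=68 (bin 001000100); offset now 22 = byte 2 bit 6; 18 bits remain
Read 4: bits[22:25] width=3 -> value=0 (bin 000); offset now 25 = byte 3 bit 1; 15 bits remain
Read 5: bits[25:35] width=10 -> value=573 (bin 1000111101); offset now 35 = byte 4 bit 3; 5 bits remain
Read 6: bits[35:38] width=3 -> value=6 (bin 110); offset now 38 = byte 4 bit 6; 2 bits remain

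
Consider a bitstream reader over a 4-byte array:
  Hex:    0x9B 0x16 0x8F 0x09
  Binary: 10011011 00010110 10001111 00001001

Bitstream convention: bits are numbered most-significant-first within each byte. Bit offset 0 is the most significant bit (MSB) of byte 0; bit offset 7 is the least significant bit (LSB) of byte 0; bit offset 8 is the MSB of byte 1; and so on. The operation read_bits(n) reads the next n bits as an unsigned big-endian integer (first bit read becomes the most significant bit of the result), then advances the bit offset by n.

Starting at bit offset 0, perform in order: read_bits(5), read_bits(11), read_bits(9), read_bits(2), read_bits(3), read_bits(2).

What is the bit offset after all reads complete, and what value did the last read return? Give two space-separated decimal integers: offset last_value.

Read 1: bits[0:5] width=5 -> value=19 (bin 10011); offset now 5 = byte 0 bit 5; 27 bits remain
Read 2: bits[5:16] width=11 -> value=790 (bin 01100010110); offset now 16 = byte 2 bit 0; 16 bits remain
Read 3: bits[16:25] width=9 -> value=286 (bin 100011110); offset now 25 = byte 3 bit 1; 7 bits remain
Read 4: bits[25:27] width=2 -> value=0 (bin 00); offset now 27 = byte 3 bit 3; 5 bits remain
Read 5: bits[27:30] width=3 -> value=2 (bin 010); offset now 30 = byte 3 bit 6; 2 bits remain
Read 6: bits[30:32] width=2 -> value=1 (bin 01); offset now 32 = byte 4 bit 0; 0 bits remain

Answer: 32 1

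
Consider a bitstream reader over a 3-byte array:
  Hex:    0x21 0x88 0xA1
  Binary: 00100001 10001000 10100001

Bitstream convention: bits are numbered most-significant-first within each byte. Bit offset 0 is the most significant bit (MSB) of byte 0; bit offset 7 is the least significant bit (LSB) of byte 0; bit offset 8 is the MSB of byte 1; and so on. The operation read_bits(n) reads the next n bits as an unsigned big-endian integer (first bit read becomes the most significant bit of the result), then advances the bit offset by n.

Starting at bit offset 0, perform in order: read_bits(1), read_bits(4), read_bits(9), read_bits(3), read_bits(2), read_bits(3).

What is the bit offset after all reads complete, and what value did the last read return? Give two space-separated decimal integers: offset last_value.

Answer: 22 0

Derivation:
Read 1: bits[0:1] width=1 -> value=0 (bin 0); offset now 1 = byte 0 bit 1; 23 bits remain
Read 2: bits[1:5] width=4 -> value=4 (bin 0100); offset now 5 = byte 0 bit 5; 19 bits remain
Read 3: bits[5:14] width=9 -> value=98 (bin 001100010); offset now 14 = byte 1 bit 6; 10 bits remain
Read 4: bits[14:17] width=3 -> value=1 (bin 001); offset now 17 = byte 2 bit 1; 7 bits remain
Read 5: bits[17:19] width=2 -> value=1 (bin 01); offset now 19 = byte 2 bit 3; 5 bits remain
Read 6: bits[19:22] width=3 -> value=0 (bin 000); offset now 22 = byte 2 bit 6; 2 bits remain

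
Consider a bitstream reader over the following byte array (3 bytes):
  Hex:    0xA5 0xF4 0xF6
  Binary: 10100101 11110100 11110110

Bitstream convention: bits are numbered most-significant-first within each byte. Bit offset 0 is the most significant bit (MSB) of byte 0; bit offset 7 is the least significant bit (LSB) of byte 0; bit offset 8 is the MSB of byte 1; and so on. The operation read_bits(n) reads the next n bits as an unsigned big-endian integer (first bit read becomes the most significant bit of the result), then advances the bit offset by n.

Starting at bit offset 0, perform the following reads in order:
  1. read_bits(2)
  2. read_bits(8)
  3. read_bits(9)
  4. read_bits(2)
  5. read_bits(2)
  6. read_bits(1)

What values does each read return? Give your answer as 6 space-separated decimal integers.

Answer: 2 151 423 2 3 0

Derivation:
Read 1: bits[0:2] width=2 -> value=2 (bin 10); offset now 2 = byte 0 bit 2; 22 bits remain
Read 2: bits[2:10] width=8 -> value=151 (bin 10010111); offset now 10 = byte 1 bit 2; 14 bits remain
Read 3: bits[10:19] width=9 -> value=423 (bin 110100111); offset now 19 = byte 2 bit 3; 5 bits remain
Read 4: bits[19:21] width=2 -> value=2 (bin 10); offset now 21 = byte 2 bit 5; 3 bits remain
Read 5: bits[21:23] width=2 -> value=3 (bin 11); offset now 23 = byte 2 bit 7; 1 bits remain
Read 6: bits[23:24] width=1 -> value=0 (bin 0); offset now 24 = byte 3 bit 0; 0 bits remain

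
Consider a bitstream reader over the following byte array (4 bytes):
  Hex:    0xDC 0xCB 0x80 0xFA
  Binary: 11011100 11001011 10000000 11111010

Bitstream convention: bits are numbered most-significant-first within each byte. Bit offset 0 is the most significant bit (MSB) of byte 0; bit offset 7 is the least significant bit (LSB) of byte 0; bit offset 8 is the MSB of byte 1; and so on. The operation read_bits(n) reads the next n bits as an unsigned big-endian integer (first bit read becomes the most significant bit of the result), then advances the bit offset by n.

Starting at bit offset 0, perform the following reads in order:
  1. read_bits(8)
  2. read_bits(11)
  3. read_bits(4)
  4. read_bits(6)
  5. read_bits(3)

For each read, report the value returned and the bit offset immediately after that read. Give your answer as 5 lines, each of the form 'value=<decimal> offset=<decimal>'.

Answer: value=220 offset=8
value=1628 offset=19
value=0 offset=23
value=31 offset=29
value=2 offset=32

Derivation:
Read 1: bits[0:8] width=8 -> value=220 (bin 11011100); offset now 8 = byte 1 bit 0; 24 bits remain
Read 2: bits[8:19] width=11 -> value=1628 (bin 11001011100); offset now 19 = byte 2 bit 3; 13 bits remain
Read 3: bits[19:23] width=4 -> value=0 (bin 0000); offset now 23 = byte 2 bit 7; 9 bits remain
Read 4: bits[23:29] width=6 -> value=31 (bin 011111); offset now 29 = byte 3 bit 5; 3 bits remain
Read 5: bits[29:32] width=3 -> value=2 (bin 010); offset now 32 = byte 4 bit 0; 0 bits remain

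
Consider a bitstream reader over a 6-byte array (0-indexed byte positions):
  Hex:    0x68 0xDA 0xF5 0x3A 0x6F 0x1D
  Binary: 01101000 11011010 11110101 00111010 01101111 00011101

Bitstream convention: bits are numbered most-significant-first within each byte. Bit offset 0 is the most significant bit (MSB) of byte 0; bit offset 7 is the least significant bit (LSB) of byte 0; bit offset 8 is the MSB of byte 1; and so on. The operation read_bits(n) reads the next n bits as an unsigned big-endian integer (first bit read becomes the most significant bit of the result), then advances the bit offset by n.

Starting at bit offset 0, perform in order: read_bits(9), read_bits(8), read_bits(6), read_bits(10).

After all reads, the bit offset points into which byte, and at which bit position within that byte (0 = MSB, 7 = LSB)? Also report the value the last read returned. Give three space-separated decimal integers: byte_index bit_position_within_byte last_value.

Answer: 4 1 628

Derivation:
Read 1: bits[0:9] width=9 -> value=209 (bin 011010001); offset now 9 = byte 1 bit 1; 39 bits remain
Read 2: bits[9:17] width=8 -> value=181 (bin 10110101); offset now 17 = byte 2 bit 1; 31 bits remain
Read 3: bits[17:23] width=6 -> value=58 (bin 111010); offset now 23 = byte 2 bit 7; 25 bits remain
Read 4: bits[23:33] width=10 -> value=628 (bin 1001110100); offset now 33 = byte 4 bit 1; 15 bits remain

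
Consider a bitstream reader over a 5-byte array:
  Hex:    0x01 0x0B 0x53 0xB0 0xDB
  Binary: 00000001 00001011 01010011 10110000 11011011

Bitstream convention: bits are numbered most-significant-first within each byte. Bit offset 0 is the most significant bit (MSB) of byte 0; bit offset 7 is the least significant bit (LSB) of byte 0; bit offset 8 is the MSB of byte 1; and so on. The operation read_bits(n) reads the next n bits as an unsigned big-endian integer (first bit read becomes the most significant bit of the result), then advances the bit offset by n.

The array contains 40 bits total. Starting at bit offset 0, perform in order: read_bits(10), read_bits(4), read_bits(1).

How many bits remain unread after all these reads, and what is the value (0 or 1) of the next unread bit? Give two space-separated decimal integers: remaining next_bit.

Answer: 25 1

Derivation:
Read 1: bits[0:10] width=10 -> value=4 (bin 0000000100); offset now 10 = byte 1 bit 2; 30 bits remain
Read 2: bits[10:14] width=4 -> value=2 (bin 0010); offset now 14 = byte 1 bit 6; 26 bits remain
Read 3: bits[14:15] width=1 -> value=1 (bin 1); offset now 15 = byte 1 bit 7; 25 bits remain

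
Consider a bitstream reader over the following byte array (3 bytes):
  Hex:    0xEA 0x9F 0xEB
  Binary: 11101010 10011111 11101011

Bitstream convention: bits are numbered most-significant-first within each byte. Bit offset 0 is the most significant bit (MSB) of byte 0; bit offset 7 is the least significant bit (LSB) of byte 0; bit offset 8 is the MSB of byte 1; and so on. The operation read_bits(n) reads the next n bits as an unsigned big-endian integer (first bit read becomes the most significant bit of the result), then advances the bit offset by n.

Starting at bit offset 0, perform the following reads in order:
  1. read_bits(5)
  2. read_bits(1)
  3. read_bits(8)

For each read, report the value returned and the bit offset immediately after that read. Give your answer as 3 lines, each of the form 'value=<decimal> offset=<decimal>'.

Read 1: bits[0:5] width=5 -> value=29 (bin 11101); offset now 5 = byte 0 bit 5; 19 bits remain
Read 2: bits[5:6] width=1 -> value=0 (bin 0); offset now 6 = byte 0 bit 6; 18 bits remain
Read 3: bits[6:14] width=8 -> value=167 (bin 10100111); offset now 14 = byte 1 bit 6; 10 bits remain

Answer: value=29 offset=5
value=0 offset=6
value=167 offset=14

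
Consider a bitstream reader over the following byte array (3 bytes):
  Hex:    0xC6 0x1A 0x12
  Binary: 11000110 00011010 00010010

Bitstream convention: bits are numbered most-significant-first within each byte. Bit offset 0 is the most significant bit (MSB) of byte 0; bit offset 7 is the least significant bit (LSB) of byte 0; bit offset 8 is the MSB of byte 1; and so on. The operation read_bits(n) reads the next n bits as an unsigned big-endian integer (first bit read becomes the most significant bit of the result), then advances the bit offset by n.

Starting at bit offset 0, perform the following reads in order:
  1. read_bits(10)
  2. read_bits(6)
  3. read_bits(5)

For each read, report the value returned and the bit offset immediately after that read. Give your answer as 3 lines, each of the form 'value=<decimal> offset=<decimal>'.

Read 1: bits[0:10] width=10 -> value=792 (bin 1100011000); offset now 10 = byte 1 bit 2; 14 bits remain
Read 2: bits[10:16] width=6 -> value=26 (bin 011010); offset now 16 = byte 2 bit 0; 8 bits remain
Read 3: bits[16:21] width=5 -> value=2 (bin 00010); offset now 21 = byte 2 bit 5; 3 bits remain

Answer: value=792 offset=10
value=26 offset=16
value=2 offset=21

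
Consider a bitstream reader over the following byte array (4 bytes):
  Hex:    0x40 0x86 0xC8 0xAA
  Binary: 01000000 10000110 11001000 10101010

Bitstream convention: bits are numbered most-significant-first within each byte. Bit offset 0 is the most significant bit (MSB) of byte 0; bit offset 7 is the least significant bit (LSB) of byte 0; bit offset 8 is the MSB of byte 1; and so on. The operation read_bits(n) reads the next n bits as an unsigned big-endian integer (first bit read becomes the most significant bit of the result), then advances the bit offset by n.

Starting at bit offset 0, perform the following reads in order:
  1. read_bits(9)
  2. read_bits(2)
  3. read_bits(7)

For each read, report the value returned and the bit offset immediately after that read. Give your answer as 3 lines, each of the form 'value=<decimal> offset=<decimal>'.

Read 1: bits[0:9] width=9 -> value=129 (bin 010000001); offset now 9 = byte 1 bit 1; 23 bits remain
Read 2: bits[9:11] width=2 -> value=0 (bin 00); offset now 11 = byte 1 bit 3; 21 bits remain
Read 3: bits[11:18] width=7 -> value=27 (bin 0011011); offset now 18 = byte 2 bit 2; 14 bits remain

Answer: value=129 offset=9
value=0 offset=11
value=27 offset=18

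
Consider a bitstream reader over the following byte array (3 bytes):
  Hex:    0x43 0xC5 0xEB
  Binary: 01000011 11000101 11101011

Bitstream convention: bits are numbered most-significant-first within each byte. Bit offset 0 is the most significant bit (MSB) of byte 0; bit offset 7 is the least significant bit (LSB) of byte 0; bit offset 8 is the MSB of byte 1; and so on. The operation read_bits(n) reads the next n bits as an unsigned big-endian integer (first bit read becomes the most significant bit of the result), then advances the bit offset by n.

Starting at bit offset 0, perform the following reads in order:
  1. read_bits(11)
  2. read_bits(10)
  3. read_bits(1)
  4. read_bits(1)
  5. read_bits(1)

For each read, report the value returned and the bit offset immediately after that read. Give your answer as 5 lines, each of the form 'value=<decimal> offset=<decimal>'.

Read 1: bits[0:11] width=11 -> value=542 (bin 01000011110); offset now 11 = byte 1 bit 3; 13 bits remain
Read 2: bits[11:21] width=10 -> value=189 (bin 0010111101); offset now 21 = byte 2 bit 5; 3 bits remain
Read 3: bits[21:22] width=1 -> value=0 (bin 0); offset now 22 = byte 2 bit 6; 2 bits remain
Read 4: bits[22:23] width=1 -> value=1 (bin 1); offset now 23 = byte 2 bit 7; 1 bits remain
Read 5: bits[23:24] width=1 -> value=1 (bin 1); offset now 24 = byte 3 bit 0; 0 bits remain

Answer: value=542 offset=11
value=189 offset=21
value=0 offset=22
value=1 offset=23
value=1 offset=24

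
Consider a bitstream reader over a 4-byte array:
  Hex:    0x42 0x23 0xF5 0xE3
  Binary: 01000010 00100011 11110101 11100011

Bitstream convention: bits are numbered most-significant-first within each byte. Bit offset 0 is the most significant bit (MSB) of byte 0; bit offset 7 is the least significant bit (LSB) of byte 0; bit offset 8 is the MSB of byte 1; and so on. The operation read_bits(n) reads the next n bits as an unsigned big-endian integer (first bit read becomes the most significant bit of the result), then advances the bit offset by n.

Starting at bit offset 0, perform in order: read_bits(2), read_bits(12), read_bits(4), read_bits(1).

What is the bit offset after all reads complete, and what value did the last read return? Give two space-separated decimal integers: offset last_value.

Answer: 19 1

Derivation:
Read 1: bits[0:2] width=2 -> value=1 (bin 01); offset now 2 = byte 0 bit 2; 30 bits remain
Read 2: bits[2:14] width=12 -> value=136 (bin 000010001000); offset now 14 = byte 1 bit 6; 18 bits remain
Read 3: bits[14:18] width=4 -> value=15 (bin 1111); offset now 18 = byte 2 bit 2; 14 bits remain
Read 4: bits[18:19] width=1 -> value=1 (bin 1); offset now 19 = byte 2 bit 3; 13 bits remain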